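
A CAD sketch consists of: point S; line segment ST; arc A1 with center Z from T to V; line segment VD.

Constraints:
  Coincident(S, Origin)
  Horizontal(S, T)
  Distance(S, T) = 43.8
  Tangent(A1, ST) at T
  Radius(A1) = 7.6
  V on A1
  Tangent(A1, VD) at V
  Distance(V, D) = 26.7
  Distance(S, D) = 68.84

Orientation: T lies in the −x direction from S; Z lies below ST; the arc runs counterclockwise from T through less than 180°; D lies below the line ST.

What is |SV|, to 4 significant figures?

50.67

Checks: |ST| = 43.80 ✓; |ZV| = 7.600 ✓; ∠(ZV, VD) = 90.00° ✓; |VD| = 26.70 ✓; |SD| = 68.84 ✓.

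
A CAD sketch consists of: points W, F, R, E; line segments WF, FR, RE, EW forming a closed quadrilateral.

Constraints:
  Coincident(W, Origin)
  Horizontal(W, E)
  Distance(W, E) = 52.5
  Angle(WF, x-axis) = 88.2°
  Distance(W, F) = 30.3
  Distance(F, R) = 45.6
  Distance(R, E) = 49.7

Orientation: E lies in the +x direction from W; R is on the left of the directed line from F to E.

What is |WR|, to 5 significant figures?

64.755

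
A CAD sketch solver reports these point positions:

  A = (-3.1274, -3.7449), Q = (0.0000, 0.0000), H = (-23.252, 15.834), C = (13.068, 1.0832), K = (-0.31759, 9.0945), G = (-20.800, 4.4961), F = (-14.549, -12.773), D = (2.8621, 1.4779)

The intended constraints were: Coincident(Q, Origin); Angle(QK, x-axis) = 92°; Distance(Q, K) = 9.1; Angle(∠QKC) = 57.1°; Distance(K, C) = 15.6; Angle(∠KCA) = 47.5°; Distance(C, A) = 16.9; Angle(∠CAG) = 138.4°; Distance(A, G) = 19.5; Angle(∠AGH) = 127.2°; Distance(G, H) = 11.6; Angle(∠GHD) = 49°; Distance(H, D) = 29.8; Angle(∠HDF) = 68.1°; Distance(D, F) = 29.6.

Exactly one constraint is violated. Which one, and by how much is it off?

Distance(D, F) = 29.6 — off by 7.10.

Q = (0.00, 0.00) ✓; QK at 92.00° ✓; |QK| = 9.100 ✓; ∠QKC = 57.10° ✓; |KC| = 15.60 ✓; ∠KCA = 47.50° ✓; |CA| = 16.90 ✓; ∠CAG = 138.4° ✓; |AG| = 19.50 ✓; ∠AGH = 127.2° ✓; |GH| = 11.60 ✓; ∠GHD = 49.00° ✓; |HD| = 29.80 ✓; ∠HDF = 68.10° ✓; |DF| = 22.50 ✗.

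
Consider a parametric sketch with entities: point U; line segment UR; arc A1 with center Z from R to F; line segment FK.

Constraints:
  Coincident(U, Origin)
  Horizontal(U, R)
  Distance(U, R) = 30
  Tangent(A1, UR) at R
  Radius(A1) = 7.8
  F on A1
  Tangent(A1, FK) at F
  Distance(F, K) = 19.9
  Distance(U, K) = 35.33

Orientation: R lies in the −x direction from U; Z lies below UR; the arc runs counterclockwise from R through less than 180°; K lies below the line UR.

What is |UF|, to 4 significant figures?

38.02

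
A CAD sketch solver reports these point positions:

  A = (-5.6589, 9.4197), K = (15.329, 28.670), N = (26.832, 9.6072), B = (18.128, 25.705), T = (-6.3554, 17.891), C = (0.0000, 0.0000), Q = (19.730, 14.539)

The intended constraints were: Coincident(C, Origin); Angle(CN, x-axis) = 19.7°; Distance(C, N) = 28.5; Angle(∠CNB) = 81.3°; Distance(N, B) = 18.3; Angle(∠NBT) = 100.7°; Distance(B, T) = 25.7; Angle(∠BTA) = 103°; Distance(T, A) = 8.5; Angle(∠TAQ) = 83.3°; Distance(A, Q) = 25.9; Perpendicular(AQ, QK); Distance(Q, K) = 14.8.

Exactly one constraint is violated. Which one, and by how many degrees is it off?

Perpendicular(AQ, QK) — off by 5.90°.

C = (0.00, 0.00) ✓; CN at 19.70° ✓; |CN| = 28.50 ✓; ∠CNB = 81.30° ✓; |NB| = 18.30 ✓; ∠NBT = 100.7° ✓; |BT| = 25.70 ✓; ∠BTA = 103.0° ✓; |TA| = 8.500 ✓; ∠TAQ = 83.30° ✓; |AQ| = 25.90 ✓; ∠(AQ, QK) = 95.90° ✗; |QK| = 14.80 ✓.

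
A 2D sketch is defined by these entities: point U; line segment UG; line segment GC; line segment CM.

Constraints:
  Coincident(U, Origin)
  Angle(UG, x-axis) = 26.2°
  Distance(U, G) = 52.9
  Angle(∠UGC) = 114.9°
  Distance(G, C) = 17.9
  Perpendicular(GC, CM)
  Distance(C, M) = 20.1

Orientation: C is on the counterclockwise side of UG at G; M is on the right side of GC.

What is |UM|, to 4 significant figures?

79.05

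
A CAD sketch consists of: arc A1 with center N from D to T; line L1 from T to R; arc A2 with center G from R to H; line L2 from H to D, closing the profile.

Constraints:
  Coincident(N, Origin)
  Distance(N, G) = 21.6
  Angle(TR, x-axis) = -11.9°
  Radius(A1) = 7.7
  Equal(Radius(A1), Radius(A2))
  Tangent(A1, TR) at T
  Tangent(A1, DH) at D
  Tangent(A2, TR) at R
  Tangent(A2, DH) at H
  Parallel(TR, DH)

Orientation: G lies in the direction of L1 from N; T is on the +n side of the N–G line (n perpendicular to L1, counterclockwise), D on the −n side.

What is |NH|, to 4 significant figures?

22.93

The slot axis is L1's direction at -11.9°, so u = (cos -11.9°, sin -11.9°) = (0.9785, -0.2062) and n = (−sin -11.9°, cos -11.9°) = (0.2062, 0.9785). N is at the origin and G lies 21.6 along u from N, so G = 21.6·u = (21.14, -4.454). Tangency of A1 to both parallel lines with radius 7.7 puts T and D at N ± 7.7·n: T = (1.588, 7.535), D = (-1.588, -7.535). Equal radii place R and H the same way about G: R = G + 7.7·n = (22.72, 3.081), H = G − 7.7·n = (19.55, -11.99). Then |NH| = |H − N| = 22.93.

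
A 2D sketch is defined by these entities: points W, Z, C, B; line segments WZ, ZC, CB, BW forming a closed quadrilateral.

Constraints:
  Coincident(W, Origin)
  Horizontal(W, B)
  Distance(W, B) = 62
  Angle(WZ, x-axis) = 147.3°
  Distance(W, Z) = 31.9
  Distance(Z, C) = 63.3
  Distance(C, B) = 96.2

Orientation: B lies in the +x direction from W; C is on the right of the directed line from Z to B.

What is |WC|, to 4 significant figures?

51.15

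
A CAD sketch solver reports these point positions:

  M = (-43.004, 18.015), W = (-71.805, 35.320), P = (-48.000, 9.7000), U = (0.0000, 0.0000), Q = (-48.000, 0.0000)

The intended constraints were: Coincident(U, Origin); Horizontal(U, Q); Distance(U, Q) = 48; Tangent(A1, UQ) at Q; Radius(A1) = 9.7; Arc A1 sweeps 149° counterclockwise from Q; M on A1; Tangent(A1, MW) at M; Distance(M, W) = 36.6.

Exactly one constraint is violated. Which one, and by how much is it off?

Distance(M, W) = 36.6 — off by 3.00.

U = (0.00, 0.00) ✓; U.y = 0.00, Q.y = 0.00 ✓; |UQ| = 48.00 ✓; ∠(PQ, QU) = 90.00° ✓; |PQ| = 9.700 ✓; bearing(P→M) − bearing(P→Q) = 149.0° ✓; |PM| = 9.700 ✓; ∠(PM, MW) = 90.00° ✓; |MW| = 33.60 ✗.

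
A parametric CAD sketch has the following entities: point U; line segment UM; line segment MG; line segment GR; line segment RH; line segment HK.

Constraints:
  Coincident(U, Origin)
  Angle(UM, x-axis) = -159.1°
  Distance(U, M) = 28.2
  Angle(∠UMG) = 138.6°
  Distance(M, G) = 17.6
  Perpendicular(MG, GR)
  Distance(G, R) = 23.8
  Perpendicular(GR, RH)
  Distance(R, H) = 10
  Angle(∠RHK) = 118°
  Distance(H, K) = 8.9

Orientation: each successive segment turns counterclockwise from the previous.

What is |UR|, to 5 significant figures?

39.094

U is at the origin; UM runs at -159.1° with length 28.2, so M = (-26.345, -10.060). ∠UMG = 138.6° gives MG at -117.70° from the x-axis; with |MG| = 17.6, G = (-34.526, -25.643). The perpendicularity gives GR at right angles to MG, so GR runs at -27.700°; with |GR| = 23.8, R = (-13.453, -36.706). Then |UR| = |R − U| = 39.094.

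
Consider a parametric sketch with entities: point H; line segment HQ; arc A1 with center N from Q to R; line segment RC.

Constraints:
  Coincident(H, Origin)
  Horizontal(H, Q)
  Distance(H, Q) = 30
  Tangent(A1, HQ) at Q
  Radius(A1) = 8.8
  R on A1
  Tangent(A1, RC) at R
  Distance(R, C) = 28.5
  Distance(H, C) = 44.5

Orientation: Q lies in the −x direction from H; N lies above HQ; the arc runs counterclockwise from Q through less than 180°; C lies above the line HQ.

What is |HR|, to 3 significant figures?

23.2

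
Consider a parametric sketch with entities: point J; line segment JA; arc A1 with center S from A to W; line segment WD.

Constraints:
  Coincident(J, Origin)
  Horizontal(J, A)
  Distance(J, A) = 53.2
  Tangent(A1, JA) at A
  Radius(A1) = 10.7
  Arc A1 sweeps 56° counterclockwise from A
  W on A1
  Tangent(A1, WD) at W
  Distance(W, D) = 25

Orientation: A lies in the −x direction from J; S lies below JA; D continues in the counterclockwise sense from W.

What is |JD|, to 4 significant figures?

80.19

J is at the origin; JA is horizontal with |JA| = 53.2 and A on the −x side, so A = (-53.20, 0.000). Since A1 is tangent to JA there, SA ⟂ JA, so S = A + (0, -10.7) = (-53.20, -10.70). On A1, A sits at bearing 90° from S; a 56° counterclockwise sweep puts W at bearing 146°, so W = S + 10.7·(cos 146°, sin 146°) = (-62.07, -4.717). Tangency of A1 to WD means the radius SW is perpendicular to WD, so WD runs along (−sin 146°, cos 146°); with |WD| = 25.0, D = (-76.05, -25.44). Then |JD| = |D − J| = 80.19.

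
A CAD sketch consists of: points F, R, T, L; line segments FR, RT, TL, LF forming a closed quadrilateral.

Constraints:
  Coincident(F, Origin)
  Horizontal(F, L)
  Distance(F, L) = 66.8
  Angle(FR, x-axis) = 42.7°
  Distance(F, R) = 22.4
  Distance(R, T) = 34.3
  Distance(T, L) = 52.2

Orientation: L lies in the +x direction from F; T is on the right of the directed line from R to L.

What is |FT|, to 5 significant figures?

26.362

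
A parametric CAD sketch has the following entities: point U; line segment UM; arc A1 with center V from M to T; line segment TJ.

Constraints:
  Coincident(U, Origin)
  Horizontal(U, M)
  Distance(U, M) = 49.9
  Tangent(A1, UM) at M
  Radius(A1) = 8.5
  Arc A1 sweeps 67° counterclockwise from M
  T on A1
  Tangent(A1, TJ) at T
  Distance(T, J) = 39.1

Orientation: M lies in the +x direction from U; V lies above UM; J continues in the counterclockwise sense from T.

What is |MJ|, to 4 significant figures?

47.21

U is at the origin; UM is horizontal with |UM| = 49.9 and M on the +x side, so M = (49.90, 0.000). Since A1 is tangent to UM there, VM ⟂ UM, so V = M + (0, 8.5) = (49.90, 8.500). On A1, M sits at bearing -90° from V; a 67° counterclockwise sweep puts T at bearing -23°, so T = V + 8.5·(cos -23°, sin -23°) = (57.72, 5.179). Since A1 is tangent to TJ there, VT ⟂ TJ, so TJ runs along (−sin -23°, cos -23°); with |TJ| = 39.1, J = (73.00, 41.17). Then |MJ| = |J − M| = 47.21.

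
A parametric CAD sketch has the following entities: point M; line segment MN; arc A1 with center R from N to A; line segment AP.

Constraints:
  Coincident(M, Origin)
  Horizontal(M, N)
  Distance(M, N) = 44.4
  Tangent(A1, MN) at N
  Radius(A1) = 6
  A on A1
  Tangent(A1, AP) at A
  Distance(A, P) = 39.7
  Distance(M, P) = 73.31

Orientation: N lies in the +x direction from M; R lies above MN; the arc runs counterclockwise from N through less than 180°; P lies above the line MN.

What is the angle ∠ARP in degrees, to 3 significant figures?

81.4°

M is at the origin; MN is horizontal with |MN| = 44.4 and N on the +x side, so N = (44.4, 0.00). The tangent condition forces RN to be normal to MN, so R = N + (0, 6) = (44.4, 6.00). Since RA ⟂ AP (tangency), |RP| = √(6.0² + 39.7²) = 40.2 regardless of where A sits on A1. So P lies on both circle(M, 73.31) and circle(R, 40.2); the above-MN intersection is P = (59.1, 43.4). A is the foot of the tangent from P: A = (50.2, 4.66).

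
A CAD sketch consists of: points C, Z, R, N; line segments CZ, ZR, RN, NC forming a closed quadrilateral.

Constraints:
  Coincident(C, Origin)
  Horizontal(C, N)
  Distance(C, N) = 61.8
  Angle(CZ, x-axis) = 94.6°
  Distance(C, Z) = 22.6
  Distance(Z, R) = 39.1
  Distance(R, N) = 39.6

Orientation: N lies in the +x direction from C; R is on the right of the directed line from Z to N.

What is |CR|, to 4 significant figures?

24.22

C is at the origin; C and N share the same y with |CN| = 61.8 and N in +x, so N = (61.8, 0). CZ runs at 94.6° with |CZ| = 22.6, so Z = (-1.812, 22.53). R is determined by |ZR| = 39.1 and |RN| = 39.6 together: it lies at the intersection of circle(Z, 39.1) and circle(N, 39.6). With |ZN| = 67.48, the foot of the radical line on ZN is 33.45 from Z and the perpendicular offset is √(39.1² − 33.45²) = 20.25. Taking the right-of-ZN solution: R = (22.96, -7.724).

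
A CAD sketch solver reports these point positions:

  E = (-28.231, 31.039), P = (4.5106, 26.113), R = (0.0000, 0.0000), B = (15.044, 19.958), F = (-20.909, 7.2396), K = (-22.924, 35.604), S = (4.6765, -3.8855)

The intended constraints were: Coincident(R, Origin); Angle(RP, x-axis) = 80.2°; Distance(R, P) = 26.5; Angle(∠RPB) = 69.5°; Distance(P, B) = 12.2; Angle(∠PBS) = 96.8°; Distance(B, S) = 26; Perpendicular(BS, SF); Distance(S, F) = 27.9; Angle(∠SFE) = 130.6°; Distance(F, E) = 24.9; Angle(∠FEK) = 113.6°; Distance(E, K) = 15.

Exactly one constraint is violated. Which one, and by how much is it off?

Distance(E, K) = 15 — off by 8.00.

R = (0.00, 0.00) ✓; RP at 80.20° ✓; |RP| = 26.50 ✓; ∠RPB = 69.50° ✓; |PB| = 12.20 ✓; ∠PBS = 96.80° ✓; |BS| = 26.00 ✓; ∠(BS, SF) = 90.00° ✓; |SF| = 27.90 ✓; ∠SFE = 130.6° ✓; |FE| = 24.90 ✓; ∠FEK = 113.6° ✓; |EK| = 7.000 ✗.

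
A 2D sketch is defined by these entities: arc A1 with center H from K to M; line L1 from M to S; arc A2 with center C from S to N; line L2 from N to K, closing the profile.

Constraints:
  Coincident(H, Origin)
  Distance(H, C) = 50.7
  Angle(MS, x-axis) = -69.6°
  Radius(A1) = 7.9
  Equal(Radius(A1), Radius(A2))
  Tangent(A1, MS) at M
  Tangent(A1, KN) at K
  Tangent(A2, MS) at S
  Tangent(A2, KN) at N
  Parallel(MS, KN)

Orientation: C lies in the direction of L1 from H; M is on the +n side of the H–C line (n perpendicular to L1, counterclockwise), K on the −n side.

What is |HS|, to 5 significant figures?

51.312

Tangency of A1 to both parallel lines with radius 7.9 puts M and K at H ± 7.9·n: M = (7.4045, 2.7537), K = (-7.4045, -2.7537). Equal radii place S and N the same way about C: S = C + 7.9·n = (25.077, -44.766), N = C − 7.9·n = (10.268, -50.274). Then |HS| = |S − H| = 51.312.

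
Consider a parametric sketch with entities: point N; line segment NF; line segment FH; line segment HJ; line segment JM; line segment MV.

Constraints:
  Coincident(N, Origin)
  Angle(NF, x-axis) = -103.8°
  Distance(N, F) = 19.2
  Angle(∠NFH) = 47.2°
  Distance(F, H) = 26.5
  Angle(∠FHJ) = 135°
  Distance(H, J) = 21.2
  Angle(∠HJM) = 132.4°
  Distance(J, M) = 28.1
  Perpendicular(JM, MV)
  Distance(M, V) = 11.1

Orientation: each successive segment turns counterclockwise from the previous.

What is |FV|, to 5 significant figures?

51.571

N is at the origin; NF runs at -103.8° with length 19.2, so F = (-4.5798, -18.646). ∠NFH = 47.2° gives FH at 29.000° from the x-axis; with |FH| = 26.5, H = (18.598, -5.7983). ∠FHJ = 135.0° gives HJ at 74.000° from the x-axis; with |HJ| = 21.2, J = (24.441, 14.580). ∠HJM = 132.4° gives JM at 121.60° from the x-axis; with |JM| = 28.1, M = (9.7171, 38.514). JM is perpendicular to MV, so MV runs at -148.40°; with |MV| = 11.1, V = (0.26292, 32.698). Then |FV| = |V − F| = 51.571.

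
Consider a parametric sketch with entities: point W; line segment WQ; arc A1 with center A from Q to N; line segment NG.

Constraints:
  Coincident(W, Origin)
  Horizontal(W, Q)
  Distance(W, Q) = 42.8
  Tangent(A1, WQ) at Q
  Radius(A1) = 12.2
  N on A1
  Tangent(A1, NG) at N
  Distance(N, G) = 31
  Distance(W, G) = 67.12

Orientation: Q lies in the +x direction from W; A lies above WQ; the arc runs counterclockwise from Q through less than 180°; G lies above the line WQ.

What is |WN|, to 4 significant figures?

56.63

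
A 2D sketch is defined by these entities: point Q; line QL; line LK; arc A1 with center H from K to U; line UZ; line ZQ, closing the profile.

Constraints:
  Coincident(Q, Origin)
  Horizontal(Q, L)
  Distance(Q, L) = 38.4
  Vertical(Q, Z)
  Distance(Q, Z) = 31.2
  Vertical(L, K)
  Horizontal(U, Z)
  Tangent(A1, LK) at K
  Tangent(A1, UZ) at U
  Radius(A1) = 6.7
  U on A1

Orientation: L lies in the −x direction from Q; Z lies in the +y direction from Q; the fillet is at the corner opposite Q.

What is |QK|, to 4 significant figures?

45.55

The virtual corner opposite Q is at (-38.40, 31.20). Since A1 is tangent to LK there, HK ⟂ LK and A1 meets UZ tangentially, so HU is at right angles to UZ, with radius 6.7, so the center H sits 6.7 in from both sides at H = (-31.70, 24.50). That places the tangent points at K = (-38.40, 24.50) on LK and U = (-31.70, 31.20) on UZ. Then |QK| = |K − Q| = 45.55.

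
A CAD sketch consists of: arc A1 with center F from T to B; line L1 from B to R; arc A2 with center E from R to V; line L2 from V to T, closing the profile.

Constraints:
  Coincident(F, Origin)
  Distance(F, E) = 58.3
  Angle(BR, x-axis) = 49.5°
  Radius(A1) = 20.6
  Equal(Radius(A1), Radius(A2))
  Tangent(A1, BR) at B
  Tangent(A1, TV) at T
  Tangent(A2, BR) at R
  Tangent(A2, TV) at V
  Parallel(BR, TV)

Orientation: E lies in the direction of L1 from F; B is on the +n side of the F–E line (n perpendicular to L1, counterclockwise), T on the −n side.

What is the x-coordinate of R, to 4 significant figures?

22.20

Tangency of A1 to both parallel lines with radius 20.6 puts B and T at F ± 20.6·n: B = (-15.66, 13.38), T = (15.66, -13.38). Equal radii place R and V the same way about E: R = E + 20.6·n = (22.20, 57.71), V = E − 20.6·n = (53.53, 30.95). So R.x = 22.20.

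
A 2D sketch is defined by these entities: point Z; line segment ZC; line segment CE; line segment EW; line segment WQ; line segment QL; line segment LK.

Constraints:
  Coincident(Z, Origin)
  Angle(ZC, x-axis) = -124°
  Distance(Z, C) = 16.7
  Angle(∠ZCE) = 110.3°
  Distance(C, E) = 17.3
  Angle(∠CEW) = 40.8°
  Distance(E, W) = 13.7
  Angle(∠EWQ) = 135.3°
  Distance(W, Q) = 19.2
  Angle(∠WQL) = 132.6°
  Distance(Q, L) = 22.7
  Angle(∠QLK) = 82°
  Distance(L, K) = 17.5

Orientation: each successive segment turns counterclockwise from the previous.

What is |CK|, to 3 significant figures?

22.1

Z is at the origin; ZC runs at -124.0° with length 16.7, so C = (-9.34, -13.8). ∠ZCE = 110.3° gives CE at -54.3° from the x-axis; with |CE| = 17.3, E = (0.757, -27.9). ∠CEW = 40.8° gives EW at 84.9° from the x-axis; with |EW| = 13.7, W = (1.97, -14.2). ∠EWQ = 135.3° gives WQ at 130° from the x-axis; with |WQ| = 19.2, Q = (-10.3, 0.546). ∠WQL = 132.6° gives QL at 177° from the x-axis; with |QL| = 22.7, L = (-32.9, 1.73). ∠QLK = 82.0° gives LK at -85.0° from the x-axis; with |LK| = 17.5, K = (-31.4, -15.7). Then |CK| = |K − C| = 22.1.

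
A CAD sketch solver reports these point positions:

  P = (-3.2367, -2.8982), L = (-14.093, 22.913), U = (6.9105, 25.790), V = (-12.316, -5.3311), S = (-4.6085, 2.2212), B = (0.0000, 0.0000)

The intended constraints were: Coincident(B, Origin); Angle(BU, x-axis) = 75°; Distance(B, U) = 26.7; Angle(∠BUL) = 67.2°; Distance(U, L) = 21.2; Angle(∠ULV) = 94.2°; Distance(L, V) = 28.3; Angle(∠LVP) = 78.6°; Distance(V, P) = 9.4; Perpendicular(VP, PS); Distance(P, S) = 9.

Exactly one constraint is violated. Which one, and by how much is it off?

Distance(P, S) = 9 — off by 3.70.

B = (0.00, 0.00) ✓; BU at 75.00° ✓; |BU| = 26.70 ✓; ∠BUL = 67.20° ✓; |UL| = 21.20 ✓; ∠ULV = 94.20° ✓; |LV| = 28.30 ✓; ∠LVP = 78.60° ✓; |VP| = 9.400 ✓; ∠(VP, PS) = 90.00° ✓; |PS| = 5.300 ✗.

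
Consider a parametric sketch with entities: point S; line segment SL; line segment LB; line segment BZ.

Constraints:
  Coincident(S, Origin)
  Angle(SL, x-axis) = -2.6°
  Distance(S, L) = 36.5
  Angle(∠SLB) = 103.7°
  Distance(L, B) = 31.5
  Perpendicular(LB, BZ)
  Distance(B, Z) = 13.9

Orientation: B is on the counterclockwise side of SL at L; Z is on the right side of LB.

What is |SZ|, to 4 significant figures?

63.63

S is at the origin; SL runs at -2.6° with length 36.5, so L = 36.5·(cos -2.6°, sin -2.6°) = (36.46, -1.656). ∠SLB = 103.7°, so LB runs at -2.6° + (180° − 103.7°) = 73.70° from the x-axis; with |LB| = 31.5, B = L + 31.5·(cos 73.70°, sin 73.70°) = (45.30, 28.58). The perpendicularity gives BZ at right angles to LB; with |BZ| = 13.9 on the right of LB, Z = B + 13.9·(0.9598, -0.2807) = (58.64, 24.68). Then |SZ| = |Z − S| = 63.63.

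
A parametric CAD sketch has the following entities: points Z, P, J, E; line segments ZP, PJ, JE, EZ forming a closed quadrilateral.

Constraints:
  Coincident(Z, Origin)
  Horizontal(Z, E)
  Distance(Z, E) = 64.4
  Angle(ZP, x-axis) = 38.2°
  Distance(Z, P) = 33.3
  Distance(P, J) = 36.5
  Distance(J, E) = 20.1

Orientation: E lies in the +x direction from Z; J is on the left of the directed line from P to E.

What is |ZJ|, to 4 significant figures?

65.79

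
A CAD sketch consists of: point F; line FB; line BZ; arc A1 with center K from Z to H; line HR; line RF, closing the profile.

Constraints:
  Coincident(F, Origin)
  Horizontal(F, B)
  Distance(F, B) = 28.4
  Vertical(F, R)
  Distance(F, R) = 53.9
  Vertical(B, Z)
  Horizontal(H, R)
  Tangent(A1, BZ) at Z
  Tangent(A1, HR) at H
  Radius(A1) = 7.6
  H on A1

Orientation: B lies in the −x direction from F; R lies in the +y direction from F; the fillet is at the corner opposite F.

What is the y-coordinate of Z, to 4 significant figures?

46.30

F is at the origin; F and B share the same y with |FB| = 28.4 and B on the −x side, so B = (-28.40, 0.000). FR is vertical with |FR| = 53.9 and R on the +y side, so R = (0.000, 53.90). The virtual corner opposite F is at (-28.40, 53.90). A1 meets BZ tangentially, so KZ is at right angles to BZ and A1 meets HR tangentially, so KH is at right angles to HR, with radius 7.6, so the center K sits 7.6 in from both sides at K = (-20.80, 46.30). That places the tangent points at Z = (-28.40, 46.30) on BZ and H = (-20.80, 53.90) on HR. So Z.y = 46.30.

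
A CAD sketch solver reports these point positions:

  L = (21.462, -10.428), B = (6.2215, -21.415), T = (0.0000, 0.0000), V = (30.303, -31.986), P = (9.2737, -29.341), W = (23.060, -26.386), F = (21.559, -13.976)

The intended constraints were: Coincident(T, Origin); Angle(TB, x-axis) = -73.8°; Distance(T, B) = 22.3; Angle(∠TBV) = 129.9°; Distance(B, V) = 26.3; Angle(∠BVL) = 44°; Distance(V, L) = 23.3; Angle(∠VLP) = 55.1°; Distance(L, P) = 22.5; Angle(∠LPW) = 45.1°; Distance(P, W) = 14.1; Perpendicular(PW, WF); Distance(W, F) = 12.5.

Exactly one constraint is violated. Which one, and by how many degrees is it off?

Perpendicular(PW, WF) — off by 5.20°.

T = (0.00, 0.00) ✓; TB at -73.80° ✓; |TB| = 22.30 ✓; ∠TBV = 129.9° ✓; |BV| = 26.30 ✓; ∠BVL = 44.00° ✓; |VL| = 23.30 ✓; ∠VLP = 55.10° ✓; |LP| = 22.50 ✓; ∠LPW = 45.10° ✓; |PW| = 14.10 ✓; ∠(PW, WF) = 84.80° ✗; |WF| = 12.50 ✓.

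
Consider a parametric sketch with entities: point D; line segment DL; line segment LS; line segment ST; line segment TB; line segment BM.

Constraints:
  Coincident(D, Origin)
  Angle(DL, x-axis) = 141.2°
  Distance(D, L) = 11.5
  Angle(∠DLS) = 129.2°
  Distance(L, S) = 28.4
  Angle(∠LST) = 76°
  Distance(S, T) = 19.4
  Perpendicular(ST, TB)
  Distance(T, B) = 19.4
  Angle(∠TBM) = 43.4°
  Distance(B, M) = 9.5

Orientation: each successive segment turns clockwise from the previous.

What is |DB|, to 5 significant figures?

13.225

∠LST = 76.0° gives ST at -13.600° from the x-axis; with |ST| = 19.4, T = (9.6954, 31.043). ST ⟂ TB, so TB runs at -103.60°; with |TB| = 19.4, B = (5.1336, 12.187). Then |DB| = |B − D| = 13.225.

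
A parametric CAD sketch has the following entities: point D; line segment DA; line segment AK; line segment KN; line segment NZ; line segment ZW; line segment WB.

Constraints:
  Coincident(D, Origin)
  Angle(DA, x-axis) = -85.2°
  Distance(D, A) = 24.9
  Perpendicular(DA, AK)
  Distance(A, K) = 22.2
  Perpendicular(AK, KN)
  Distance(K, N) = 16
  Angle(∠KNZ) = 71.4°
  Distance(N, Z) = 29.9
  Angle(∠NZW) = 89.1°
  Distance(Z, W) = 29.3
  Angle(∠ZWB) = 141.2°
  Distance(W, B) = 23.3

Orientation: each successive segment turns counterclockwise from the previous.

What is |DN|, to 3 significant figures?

23.9

D is at the origin; DA runs at -85.2° with length 24.9, so A = (2.08, -24.8). DA is perpendicular to AK, so AK runs at 4.80°; with |AK| = 22.2, K = (24.2, -23.0). The perpendicularity gives KN at right angles to AK, so KN runs at 94.8°; with |KN| = 16.0, N = (22.9, -7.01). Then |DN| = |N − D| = 23.9.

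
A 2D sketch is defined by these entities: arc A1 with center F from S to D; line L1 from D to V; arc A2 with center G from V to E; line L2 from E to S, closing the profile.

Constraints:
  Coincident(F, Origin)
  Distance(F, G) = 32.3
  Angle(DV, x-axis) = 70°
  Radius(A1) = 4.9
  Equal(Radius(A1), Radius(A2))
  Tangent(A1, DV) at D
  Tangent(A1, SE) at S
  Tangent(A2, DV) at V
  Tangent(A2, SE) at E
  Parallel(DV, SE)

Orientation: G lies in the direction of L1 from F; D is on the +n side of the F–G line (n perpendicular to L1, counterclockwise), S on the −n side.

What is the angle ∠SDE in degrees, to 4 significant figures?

73.12°

The slot axis is L1's direction at 70.0°, so u = (cos 70.0°, sin 70.0°) = (0.3420, 0.9397) and n = (−sin 70.0°, cos 70.0°) = (-0.9397, 0.3420). F is at the origin and G lies 32.3 along u from F, so G = 32.3·u = (11.05, 30.35). Tangency of A1 to both parallel lines with radius 4.9 puts D and S at F ± 4.9·n: D = (-4.604, 1.676), S = (4.604, -1.676). Equal radii place V and E the same way about G: V = G + 4.9·n = (6.443, 32.03), E = G − 4.9·n = (15.65, 28.68). Then cos ∠SDE = DS·DE / (|DS||DE|), giving 73.12°.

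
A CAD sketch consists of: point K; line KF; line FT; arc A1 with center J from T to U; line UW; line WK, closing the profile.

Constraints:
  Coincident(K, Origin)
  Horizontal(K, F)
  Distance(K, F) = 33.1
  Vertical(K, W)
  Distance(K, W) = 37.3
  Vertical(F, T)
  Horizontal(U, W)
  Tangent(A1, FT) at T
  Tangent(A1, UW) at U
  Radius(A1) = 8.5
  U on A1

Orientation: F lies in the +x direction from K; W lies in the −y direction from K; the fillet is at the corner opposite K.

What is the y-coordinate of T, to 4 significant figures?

-28.80

K is at the origin; K and F share the same y with |KF| = 33.1 and F on the +x side, so F = (33.10, 0.000). K and W share the same x with |KW| = 37.3 and W on the −y side, so W = (0.000, -37.30). The virtual corner opposite K is at (33.10, -37.30). A1 meets FT tangentially, so JT is at right angles to FT and since A1 is tangent to UW there, JU ⟂ UW, with radius 8.5, so the center J sits 8.5 in from both sides at J = (24.60, -28.80). That places the tangent points at T = (33.10, -28.80) on FT and U = (24.60, -37.30) on UW. So T.y = -28.80.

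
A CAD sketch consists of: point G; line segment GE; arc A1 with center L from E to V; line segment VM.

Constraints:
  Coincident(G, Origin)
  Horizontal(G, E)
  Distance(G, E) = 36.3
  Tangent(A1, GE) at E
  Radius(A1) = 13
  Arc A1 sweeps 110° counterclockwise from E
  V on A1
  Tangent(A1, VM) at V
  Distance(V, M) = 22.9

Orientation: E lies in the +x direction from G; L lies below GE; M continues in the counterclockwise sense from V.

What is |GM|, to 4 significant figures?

50.37

G is at the origin; G and E share the same y with |GE| = 36.3 and E on the +x side, so E = (36.30, 0.000). The tangent condition forces LE to be normal to GE, so L = E + (0, -13) = (36.30, -13.00). On A1, E sits at bearing 90° from L; a 110° counterclockwise sweep puts V at bearing 200°, so V = L + 13.0·(cos 200°, sin 200°) = (24.08, -17.45). Tangency of A1 to VM means the radius LV is perpendicular to VM, so VM runs along (−sin 200°, cos 200°); with |VM| = 22.9, M = (31.92, -38.97). Then |GM| = |M − G| = 50.37.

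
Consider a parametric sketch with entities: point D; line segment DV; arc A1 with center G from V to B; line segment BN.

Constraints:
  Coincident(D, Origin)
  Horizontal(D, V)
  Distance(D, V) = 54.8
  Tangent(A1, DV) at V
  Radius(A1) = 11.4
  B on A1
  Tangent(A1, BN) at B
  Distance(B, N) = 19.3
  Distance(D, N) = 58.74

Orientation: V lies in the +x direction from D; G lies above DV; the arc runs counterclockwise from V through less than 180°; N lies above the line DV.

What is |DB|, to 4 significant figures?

65.66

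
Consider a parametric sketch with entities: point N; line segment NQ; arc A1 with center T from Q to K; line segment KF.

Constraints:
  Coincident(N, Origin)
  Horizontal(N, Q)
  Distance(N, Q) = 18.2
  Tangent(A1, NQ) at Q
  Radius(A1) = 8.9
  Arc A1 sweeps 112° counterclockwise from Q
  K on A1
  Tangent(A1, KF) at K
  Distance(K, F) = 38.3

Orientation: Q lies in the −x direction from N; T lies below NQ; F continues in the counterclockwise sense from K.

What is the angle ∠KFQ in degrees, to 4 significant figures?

14.72°

N is at the origin; NQ is horizontal with |NQ| = 18.2 and Q on the −x side, so Q = (-18.20, 0.000). The tangent condition forces TQ to be normal to NQ, so T = Q + (0, -8.9) = (-18.20, -8.900). On A1, Q sits at bearing 90° from T; a 112° counterclockwise sweep puts K at bearing 202°, so K = T + 8.9·(cos 202°, sin 202°) = (-26.45, -12.23). Since A1 is tangent to KF there, TK ⟂ KF, so KF runs along (−sin 202°, cos 202°); with |KF| = 38.3, F = (-12.10, -47.75). Then cos ∠KFQ = FK·FQ / (|FK||FQ|), giving 14.72°.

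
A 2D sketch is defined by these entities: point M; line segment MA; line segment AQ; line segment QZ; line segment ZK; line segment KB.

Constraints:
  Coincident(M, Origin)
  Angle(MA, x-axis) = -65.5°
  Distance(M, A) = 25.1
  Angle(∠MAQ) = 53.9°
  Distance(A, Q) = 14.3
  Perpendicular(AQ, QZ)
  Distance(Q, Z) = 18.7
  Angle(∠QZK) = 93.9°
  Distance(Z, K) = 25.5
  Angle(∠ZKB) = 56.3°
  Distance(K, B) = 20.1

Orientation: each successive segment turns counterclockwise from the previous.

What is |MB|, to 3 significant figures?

23.5

M is at the origin; MA runs at -65.5° with length 25.1, so A = (10.4, -22.8). ∠MAQ = 53.9° gives AQ at 60.6° from the x-axis; with |AQ| = 14.3, Q = (17.4, -10.4). AQ is perpendicular to QZ, so QZ runs at 151°; with |QZ| = 18.7, Z = (1.14, -1.20). ∠QZK = 93.9° gives ZK at -123° from the x-axis; with |ZK| = 25.5, K = (-12.9, -22.5). ∠ZKB = 56.3° gives KB at 0.400° from the x-axis; with |KB| = 20.1, B = (7.24, -22.4). Then |MB| = |B − M| = 23.5.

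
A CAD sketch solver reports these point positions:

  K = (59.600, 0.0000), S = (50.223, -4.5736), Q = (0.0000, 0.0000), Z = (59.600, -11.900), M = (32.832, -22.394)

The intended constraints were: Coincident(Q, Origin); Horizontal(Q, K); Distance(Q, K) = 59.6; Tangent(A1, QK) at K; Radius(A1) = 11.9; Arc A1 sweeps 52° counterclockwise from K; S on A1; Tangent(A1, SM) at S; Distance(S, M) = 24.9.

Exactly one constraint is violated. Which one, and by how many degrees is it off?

Tangent(A1, SM) at S — off by 6.30°.

Q = (0.00, 0.00) ✓; Q.y = 0.00, K.y = 0.00 ✓; |QK| = 59.60 ✓; ∠(ZK, KQ) = 90.00° ✓; |ZK| = 11.90 ✓; bearing(Z→S) − bearing(Z→K) = 52.00° ✓; |ZS| = 11.90 ✓; ∠(ZS, SM) = 96.30° ✗; |SM| = 24.90 ✓.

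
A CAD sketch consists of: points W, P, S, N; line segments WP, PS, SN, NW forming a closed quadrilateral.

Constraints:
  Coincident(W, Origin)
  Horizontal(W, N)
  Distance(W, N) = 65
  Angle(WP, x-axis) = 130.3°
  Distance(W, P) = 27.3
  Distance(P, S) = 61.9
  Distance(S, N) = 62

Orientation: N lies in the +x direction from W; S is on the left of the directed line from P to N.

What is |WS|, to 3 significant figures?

64.1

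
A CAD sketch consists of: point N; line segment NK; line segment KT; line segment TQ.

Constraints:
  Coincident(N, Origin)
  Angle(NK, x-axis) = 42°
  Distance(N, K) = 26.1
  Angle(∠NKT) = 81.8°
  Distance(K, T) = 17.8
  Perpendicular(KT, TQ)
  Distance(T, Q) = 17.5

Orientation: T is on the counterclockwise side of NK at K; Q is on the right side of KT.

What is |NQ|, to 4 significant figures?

45.56

∠NKT = 81.8°, so KT runs at 42.0° + (180° − 81.8°) = 140.2° from the x-axis; with |KT| = 17.8, T = K + 17.8·(cos 140.2°, sin 140.2°) = (5.721, 28.86). KT ⟂ TQ; with |TQ| = 17.5 on the right of KT, Q = T + 17.5·(0.6401, 0.7683) = (16.92, 42.30). Then |NQ| = |Q − N| = 45.56.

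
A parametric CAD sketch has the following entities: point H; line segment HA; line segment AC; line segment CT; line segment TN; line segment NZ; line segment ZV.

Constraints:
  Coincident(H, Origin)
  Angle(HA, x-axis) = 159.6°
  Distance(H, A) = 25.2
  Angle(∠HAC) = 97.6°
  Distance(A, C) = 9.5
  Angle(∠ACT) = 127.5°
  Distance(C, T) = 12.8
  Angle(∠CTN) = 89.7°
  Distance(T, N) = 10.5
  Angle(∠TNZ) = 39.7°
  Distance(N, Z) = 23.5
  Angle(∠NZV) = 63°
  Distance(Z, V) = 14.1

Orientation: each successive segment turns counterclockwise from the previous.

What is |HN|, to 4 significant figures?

14.91

H is at the origin; HA runs at 159.6° with length 25.2, so A = (-23.62, 8.784). ∠HAC = 97.6° gives AC at -118.0° from the x-axis; with |AC| = 9.5, C = (-28.08, 0.3960). ∠ACT = 127.5° gives CT at -65.50° from the x-axis; with |CT| = 12.8, T = (-22.77, -11.25). ∠CTN = 89.7° gives TN at 24.80° from the x-axis; with |TN| = 10.5, N = (-13.24, -6.847). Then |HN| = |N − H| = 14.91.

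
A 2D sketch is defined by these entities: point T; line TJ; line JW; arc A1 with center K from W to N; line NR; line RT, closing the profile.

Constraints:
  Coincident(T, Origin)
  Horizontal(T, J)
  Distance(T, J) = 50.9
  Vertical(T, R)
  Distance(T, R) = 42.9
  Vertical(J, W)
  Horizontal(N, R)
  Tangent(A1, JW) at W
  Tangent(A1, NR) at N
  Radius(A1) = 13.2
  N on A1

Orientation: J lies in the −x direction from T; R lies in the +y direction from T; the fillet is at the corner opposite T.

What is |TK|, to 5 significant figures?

47.994

T is at the origin; T and J share the same y with |TJ| = 50.9 and J on the −x side, so J = (-50.900, 0.0000). TR is vertical with |TR| = 42.9 and R on the +y side, so R = (0.0000, 42.900). The virtual corner opposite T is at (-50.900, 42.900). The tangent condition forces KW to be normal to JW and A1 meets NR tangentially, so KN is at right angles to NR, with radius 13.2, so the center K sits 13.2 in from both sides at K = (-37.700, 29.700). Then |TK| = |K − T| = 47.994.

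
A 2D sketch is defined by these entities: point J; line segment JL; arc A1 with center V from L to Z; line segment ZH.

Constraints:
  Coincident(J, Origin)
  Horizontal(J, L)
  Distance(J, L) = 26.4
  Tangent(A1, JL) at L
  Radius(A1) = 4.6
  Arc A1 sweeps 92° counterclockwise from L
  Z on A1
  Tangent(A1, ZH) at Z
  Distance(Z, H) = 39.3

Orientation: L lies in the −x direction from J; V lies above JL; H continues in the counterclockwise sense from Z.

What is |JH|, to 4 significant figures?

49.76

J is at the origin; J and L share the same y with |JL| = 26.4 and L on the −x side, so L = (-26.40, 0.000). The tangent condition forces VL to be normal to JL, so V = L + (0, 4.6) = (-26.40, 4.600). On A1, L sits at bearing -90° from V; a 92° counterclockwise sweep puts Z at bearing 2°, so Z = V + 4.6·(cos 2°, sin 2°) = (-21.80, 4.761). A1 meets ZH tangentially, so VZ is at right angles to ZH, so ZH runs along (−sin 2°, cos 2°); with |ZH| = 39.3, H = (-23.17, 44.04). Then |JH| = |H − J| = 49.76.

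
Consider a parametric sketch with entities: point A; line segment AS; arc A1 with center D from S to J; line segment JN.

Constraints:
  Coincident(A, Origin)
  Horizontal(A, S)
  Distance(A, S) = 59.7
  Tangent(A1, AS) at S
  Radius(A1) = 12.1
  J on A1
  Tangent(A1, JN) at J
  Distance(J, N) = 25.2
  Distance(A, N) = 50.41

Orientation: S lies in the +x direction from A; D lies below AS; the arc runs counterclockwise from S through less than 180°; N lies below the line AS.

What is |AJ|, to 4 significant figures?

49.01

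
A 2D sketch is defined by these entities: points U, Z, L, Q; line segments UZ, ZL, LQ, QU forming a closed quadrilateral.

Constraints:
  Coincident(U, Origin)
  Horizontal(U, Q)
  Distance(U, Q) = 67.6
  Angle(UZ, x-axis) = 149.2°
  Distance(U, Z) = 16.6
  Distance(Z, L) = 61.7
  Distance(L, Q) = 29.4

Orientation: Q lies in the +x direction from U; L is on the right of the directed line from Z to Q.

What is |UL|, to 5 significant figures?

45.317

Checks: |ZL| = 61.70 ✓; |LQ| = 29.40 ✓.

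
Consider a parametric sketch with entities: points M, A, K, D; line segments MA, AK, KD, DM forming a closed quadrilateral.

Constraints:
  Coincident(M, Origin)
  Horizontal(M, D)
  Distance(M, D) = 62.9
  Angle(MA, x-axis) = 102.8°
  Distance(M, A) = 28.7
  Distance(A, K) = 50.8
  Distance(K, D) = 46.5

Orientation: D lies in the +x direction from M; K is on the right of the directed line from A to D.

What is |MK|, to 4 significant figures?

24.94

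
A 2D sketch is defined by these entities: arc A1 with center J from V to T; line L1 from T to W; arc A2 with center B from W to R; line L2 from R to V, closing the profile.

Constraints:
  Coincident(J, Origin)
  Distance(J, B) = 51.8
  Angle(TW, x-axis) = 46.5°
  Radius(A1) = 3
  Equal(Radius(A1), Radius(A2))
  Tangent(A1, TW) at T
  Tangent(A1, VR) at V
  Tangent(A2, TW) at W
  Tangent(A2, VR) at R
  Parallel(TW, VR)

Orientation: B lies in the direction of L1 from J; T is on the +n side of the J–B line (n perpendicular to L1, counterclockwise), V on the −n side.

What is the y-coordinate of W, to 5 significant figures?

39.639

The slot axis is L1's direction at 46.5°, so u = (cos 46.5°, sin 46.5°) = (0.68835, 0.72537) and n = (−sin 46.5°, cos 46.5°) = (-0.72537, 0.68835). J is at the origin and B lies 51.8 along u from J, so B = 51.8·u = (35.657, 37.574). Tangency of A1 to both parallel lines with radius 3.0 puts T and V at J ± 3.0·n: T = (-2.1761, 2.0651), V = (2.1761, -2.0651). Equal radii place W and R the same way about B: W = B + 3.0·n = (33.481, 39.639), R = B − 3.0·n = (37.833, 35.509). So W.y = 39.639.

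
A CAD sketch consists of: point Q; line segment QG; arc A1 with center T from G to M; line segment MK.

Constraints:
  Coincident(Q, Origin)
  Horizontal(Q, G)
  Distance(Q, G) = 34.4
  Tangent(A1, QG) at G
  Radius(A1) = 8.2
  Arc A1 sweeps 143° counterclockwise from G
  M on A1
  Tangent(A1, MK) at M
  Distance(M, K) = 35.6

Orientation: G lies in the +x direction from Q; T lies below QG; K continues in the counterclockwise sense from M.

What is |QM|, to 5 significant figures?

32.950

Q is at the origin; Q and G share the same y with |QG| = 34.4 and G on the +x side, so G = (34.400, 0.0000). Since A1 is tangent to QG there, TG ⟂ QG, so T = G + (0, -8.2) = (34.400, -8.2000). On A1, G sits at bearing 90° from T; a 143° counterclockwise sweep puts M at bearing 233°, so M = T + 8.2·(cos 233°, sin 233°) = (29.465, -14.749). Then |QM| = |M − Q| = 32.950.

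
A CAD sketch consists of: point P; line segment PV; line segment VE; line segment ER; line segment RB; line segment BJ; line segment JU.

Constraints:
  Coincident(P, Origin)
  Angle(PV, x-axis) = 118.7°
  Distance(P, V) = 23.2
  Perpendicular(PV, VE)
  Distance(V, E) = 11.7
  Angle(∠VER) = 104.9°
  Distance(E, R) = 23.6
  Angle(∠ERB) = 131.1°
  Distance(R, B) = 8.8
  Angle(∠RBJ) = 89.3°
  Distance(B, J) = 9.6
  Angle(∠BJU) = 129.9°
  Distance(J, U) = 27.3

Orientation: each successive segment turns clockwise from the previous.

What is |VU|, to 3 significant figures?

3.56

P is at the origin; PV runs at 118.7° with length 23.2, so V = (-11.1, 20.3). PV is perpendicular to VE, so VE runs at 28.7°; with |VE| = 11.7, E = (-0.879, 26.0). ∠VER = 104.9° gives ER at -46.4° from the x-axis; with |ER| = 23.6, R = (15.4, 8.88). ∠ERB = 131.1° gives RB at -95.3° from the x-axis; with |RB| = 8.8, B = (14.6, 0.116). ∠RBJ = 89.3° gives BJ at 174° from the x-axis; with |BJ| = 9.6, J = (5.04, 1.12). ∠BJU = 129.9° gives JU at 124° from the x-axis; with |JU| = 27.3, U = (-10.2, 23.8). Then |VU| = |U − V| = 3.56.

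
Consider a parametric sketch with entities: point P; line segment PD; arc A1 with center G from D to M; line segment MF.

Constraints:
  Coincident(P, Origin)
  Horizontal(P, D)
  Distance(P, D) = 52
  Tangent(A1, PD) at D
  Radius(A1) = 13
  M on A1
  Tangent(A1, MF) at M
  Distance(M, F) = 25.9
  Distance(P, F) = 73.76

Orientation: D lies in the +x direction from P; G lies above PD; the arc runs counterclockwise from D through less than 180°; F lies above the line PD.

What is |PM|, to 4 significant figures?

66.52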